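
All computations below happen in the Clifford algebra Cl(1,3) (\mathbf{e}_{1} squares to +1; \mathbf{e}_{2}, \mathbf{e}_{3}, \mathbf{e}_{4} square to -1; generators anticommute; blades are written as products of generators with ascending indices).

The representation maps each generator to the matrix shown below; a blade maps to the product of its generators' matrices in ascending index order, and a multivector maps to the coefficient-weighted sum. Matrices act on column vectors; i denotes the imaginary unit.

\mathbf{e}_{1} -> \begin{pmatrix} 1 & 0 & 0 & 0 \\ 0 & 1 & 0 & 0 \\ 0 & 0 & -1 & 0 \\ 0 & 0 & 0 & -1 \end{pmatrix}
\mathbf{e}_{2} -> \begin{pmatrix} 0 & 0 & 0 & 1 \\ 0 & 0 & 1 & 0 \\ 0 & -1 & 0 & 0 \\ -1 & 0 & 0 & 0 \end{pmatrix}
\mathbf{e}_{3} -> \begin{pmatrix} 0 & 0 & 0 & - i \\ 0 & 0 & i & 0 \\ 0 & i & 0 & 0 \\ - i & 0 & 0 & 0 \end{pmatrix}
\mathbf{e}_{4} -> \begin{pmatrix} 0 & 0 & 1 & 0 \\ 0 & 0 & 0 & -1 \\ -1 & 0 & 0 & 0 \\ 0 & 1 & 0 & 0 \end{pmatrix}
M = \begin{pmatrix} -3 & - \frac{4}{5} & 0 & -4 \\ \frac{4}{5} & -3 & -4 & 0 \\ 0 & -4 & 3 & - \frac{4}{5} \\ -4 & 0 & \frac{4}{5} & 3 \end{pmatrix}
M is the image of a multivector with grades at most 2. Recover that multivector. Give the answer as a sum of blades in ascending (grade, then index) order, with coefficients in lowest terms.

Method: the blade images are trace-orthogonal — tr(rho(e_A) rho(e_B)^-1) = 4 if A = B and 0 otherwise — and rho(e_A)^-1 = (e_A)^2 * rho(e_A) with (e_A)^2 = +1 or -1, so the coefficient of e_A in the preimage is (e_A)^2 * tr(M rho(e_A))/4.
Nonzero projections over blades of grade <= 2: e_{1}: (e_{1})^2 = +1, tr(M rho(e_{1})) = -12, coefficient -3; e_{1} e_{2}: (e_{1} e_{2})^2 = +1, tr(M rho(e_{1} e_{2})) = -16, coefficient -4; e_{2} e_{4}: (e_{2} e_{4})^2 = -1, tr(M rho(e_{2} e_{4})) = \frac{16}{5}, coefficient -\frac{4}{5}. Every other blade of grade <= 2 projects to 0.
Answer: -3 e_{1} - 4 e_{1} e_{2} - \frac{4}{5} e_{2} e_{4}


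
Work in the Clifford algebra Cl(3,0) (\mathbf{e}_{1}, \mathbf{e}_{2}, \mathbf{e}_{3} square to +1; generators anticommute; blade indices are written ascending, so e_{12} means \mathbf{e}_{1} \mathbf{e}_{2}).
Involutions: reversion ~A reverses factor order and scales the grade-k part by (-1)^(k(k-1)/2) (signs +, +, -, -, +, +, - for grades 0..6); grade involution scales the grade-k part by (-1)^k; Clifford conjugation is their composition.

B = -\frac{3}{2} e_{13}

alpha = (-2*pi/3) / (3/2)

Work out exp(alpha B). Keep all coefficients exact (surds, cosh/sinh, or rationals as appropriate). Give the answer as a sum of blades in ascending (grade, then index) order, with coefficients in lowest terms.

B^2 = (-\frac{3}{2})^2*(e_{13})^2 = \frac{9}{4}*(-1) = -\frac{9}{4} (a basis 2-blade squares to minus the product of its generators' squares).
B^2 = -\frac{9}{4} — the negative square puts this in the circular regime; l = \frac{3}{2}, alpha*l = - \frac{2 \pi}{3}, so exp(alpha B) = cos(- \frac{2 \pi}{3}) + (sin(- \frac{2 \pi}{3})/(\frac{3}{2}))*B = - \frac{1}{2} + (- \frac{\sqrt{3}}{3})*B.
Answer: - \frac{1}{2} + \frac{\sqrt{3}}{2} e_{13}


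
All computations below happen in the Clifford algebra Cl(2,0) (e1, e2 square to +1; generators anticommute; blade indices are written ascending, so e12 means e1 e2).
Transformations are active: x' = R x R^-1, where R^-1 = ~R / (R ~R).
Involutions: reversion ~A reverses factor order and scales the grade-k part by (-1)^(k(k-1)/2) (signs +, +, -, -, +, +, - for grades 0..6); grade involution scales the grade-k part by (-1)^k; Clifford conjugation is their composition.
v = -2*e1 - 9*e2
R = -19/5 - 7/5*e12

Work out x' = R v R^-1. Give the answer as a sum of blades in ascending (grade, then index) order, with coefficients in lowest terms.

~R = -19/5 + 7/5*e12, and R ~R = 82/5, so R^-1 = ~R / (82/5).
R v = 101/5*e1 + 157/5*e2
Answer: -1509/205*e1 - 1138/205*e2


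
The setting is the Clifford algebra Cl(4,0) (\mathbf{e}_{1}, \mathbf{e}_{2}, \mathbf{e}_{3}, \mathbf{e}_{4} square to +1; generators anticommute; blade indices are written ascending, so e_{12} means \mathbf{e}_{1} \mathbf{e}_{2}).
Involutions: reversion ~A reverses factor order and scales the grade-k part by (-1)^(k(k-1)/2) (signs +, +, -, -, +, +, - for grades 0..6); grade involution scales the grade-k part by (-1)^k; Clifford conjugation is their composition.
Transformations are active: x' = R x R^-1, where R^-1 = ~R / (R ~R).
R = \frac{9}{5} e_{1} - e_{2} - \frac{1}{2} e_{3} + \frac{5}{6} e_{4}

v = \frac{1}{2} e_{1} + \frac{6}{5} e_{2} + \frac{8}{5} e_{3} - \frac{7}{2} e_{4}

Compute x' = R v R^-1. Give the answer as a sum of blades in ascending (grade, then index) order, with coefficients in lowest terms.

~R = \frac{9}{5} e_{1} - e_{2} - \frac{1}{2} e_{3} + \frac{5}{6} e_{4}, and R ~R = \frac{2333}{450}, so R^-1 = ~R / (\frac{2333}{450}).
R v = -\frac{241}{60} + \frac{133}{50} e_{12} + \frac{313}{100} e_{13} - \frac{403}{60} e_{14} - e_{23} + \frac{5}{2} e_{24} + \frac{5}{12} e_{34}
Answer: -\frac{15347}{4666} e_{1} + \frac{4077}{11665} e_{2} - \frac{19253}{23330} e_{3} + \frac{5153}{2333} e_{4}


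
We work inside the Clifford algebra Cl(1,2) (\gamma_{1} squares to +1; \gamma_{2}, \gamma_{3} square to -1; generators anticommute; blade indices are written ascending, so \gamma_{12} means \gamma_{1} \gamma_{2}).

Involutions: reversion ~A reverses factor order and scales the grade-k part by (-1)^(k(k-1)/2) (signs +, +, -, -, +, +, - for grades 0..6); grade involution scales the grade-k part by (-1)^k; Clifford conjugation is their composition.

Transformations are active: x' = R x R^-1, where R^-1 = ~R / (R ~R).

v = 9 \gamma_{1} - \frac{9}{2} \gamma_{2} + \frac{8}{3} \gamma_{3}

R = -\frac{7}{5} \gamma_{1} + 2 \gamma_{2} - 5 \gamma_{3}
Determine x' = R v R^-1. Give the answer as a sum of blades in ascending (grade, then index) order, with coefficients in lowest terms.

~R = -\frac{7}{5} \gamma_{1} + 2 \gamma_{2} - 5 \gamma_{3}, and R ~R = -\frac{676}{25}, so R^-1 = ~R / (-\frac{676}{25}).
R v = \frac{146}{15} - \frac{117}{10} \gamma_{12} + \frac{619}{15} \gamma_{13} - \frac{103}{6} \gamma_{23}
Answer: -\frac{4052}{507} \gamma_{1} + \frac{3103}{1014} \gamma_{2} + \frac{473}{507} \gamma_{3}


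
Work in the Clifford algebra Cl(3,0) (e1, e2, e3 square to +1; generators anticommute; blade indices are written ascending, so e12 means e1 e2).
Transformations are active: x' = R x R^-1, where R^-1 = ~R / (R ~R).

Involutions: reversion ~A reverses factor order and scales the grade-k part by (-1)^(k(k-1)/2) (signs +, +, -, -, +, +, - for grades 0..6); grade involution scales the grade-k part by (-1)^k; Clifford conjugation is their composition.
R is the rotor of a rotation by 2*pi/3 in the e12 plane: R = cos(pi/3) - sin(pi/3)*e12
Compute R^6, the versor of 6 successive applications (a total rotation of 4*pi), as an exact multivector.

Because a rotor carries half the rotation angle, composing 6 copies of this e12-plane rotor multiplies the phase: 6*(pi/3) = 2*pi, hence R^6 = cos(2*pi) - sin(2*pi)*e12.
cos(2*pi) = 1 and sin(2*pi) = 0, so R^6 = 1. The total rotation 4*pi is 2 full turns, so every vector returns to itself, yet the rotor is +1, back on the identity sheet (an even number of 2*pi turns).
Answer: 1


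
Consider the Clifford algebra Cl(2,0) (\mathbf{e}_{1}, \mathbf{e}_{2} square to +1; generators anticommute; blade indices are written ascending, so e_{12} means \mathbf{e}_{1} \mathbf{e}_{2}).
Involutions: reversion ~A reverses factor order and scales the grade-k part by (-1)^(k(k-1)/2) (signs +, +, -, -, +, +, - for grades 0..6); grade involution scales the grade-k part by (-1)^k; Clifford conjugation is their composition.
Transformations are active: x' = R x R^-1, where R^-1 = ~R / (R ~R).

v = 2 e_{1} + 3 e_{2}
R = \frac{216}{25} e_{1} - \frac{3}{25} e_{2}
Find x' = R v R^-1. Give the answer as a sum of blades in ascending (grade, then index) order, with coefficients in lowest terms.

~R = \frac{216}{25} e_{1} - \frac{3}{25} e_{2}, and R ~R = \frac{9333}{125}, so R^-1 = ~R / (\frac{9333}{125}).
R v = \frac{423}{25} + \frac{654}{25} e_{12}
Answer: \frac{9934}{5185} e_{1} - \frac{15837}{5185} e_{2}


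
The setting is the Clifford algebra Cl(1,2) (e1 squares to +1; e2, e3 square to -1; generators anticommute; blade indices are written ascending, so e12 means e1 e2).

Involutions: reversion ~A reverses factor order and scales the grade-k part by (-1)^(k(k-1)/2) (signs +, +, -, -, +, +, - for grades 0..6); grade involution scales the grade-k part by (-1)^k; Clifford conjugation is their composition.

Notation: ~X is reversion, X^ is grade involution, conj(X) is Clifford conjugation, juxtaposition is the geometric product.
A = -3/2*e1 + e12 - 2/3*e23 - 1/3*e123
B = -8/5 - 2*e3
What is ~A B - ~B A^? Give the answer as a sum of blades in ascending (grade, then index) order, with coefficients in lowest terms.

first term: 12/5*e1 + 4/3*e2 + 34/15*e12 + 3*e13 - 16/15*e23 + 22/15*e123
second term: -12/5*e1 + 4/3*e2 - 14/15*e12 + 3*e13 + 16/15*e23 - 38/15*e123
Answer: 24/5*e1 + 16/5*e12 - 32/15*e23 + 4*e123


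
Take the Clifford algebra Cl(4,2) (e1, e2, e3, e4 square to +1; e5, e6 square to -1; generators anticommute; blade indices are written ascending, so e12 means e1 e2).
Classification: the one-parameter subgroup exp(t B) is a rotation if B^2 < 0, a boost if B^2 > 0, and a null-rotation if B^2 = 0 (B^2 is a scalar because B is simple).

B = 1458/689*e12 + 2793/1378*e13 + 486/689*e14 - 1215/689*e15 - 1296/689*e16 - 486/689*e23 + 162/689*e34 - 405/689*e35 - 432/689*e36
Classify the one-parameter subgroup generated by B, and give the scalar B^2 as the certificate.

B^2 term by term: the squares give (1458/689)^2*(e12)^2 + (2793/1378)^2*(e13)^2 + (486/689)^2*(e14)^2 + (-1215/689)^2*(e15)^2 + (-1296/689)^2*(e16)^2 + (-486/689)^2*(e23)^2 + (162/689)^2*(e34)^2 + (-405/689)^2*(e35)^2 + (-432/689)^2*(e36)^2 = 2125764/474721*(-1) + 7800849/1898884*(-1) + 236196/474721*(-1) + 1476225/474721*(+1) + 1679616/474721*(+1) + 236196/474721*(-1) + 26244/474721*(-1) + 164025/474721*(+1) + 186624/474721*(+1) = -9/4 (each basis 2-blade squares to minus the product of its generators' squares); cross terms between blades sharing an index anticommute and cancel; the commuting (index-disjoint) pairs give grade-4 terms 2*c*c'*(blade product), which cancel blade by blade — e1234: 472392/474721 - 472392/474721 = 0; e1235: -1180980/474721 + 1180980/474721 = 0; e1236: -1259712/474721 + 1259712/474721 = 0; e1345: 393660/474721 - 393660/474721 = 0; e1346: 419904/474721 - 419904/474721 = 0; e1356: -1049760/474721 + 1049760/474721 = 0 — confirming B is simple. So B^2 = -9/4.
Answer: rotation, certificate B^2 = -9/4. B^2 = -9/4 is basis-independent, so its sign is the whole story.


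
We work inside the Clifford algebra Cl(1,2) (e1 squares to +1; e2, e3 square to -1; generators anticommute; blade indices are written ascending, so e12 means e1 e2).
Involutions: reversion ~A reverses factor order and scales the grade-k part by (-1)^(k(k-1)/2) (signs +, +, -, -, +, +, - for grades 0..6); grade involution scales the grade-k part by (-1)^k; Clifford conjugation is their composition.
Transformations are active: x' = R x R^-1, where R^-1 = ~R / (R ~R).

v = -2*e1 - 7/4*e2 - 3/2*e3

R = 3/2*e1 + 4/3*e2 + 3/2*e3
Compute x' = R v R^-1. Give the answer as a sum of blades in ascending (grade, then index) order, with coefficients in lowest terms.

~R = 3/2*e1 + 4/3*e2 + 3/2*e3, and R ~R = -16/9, so R^-1 = ~R / (-16/9).
R v = 19/12 + 1/24*e12 + 3/4*e13 + 5/8*e23
Answer: -43/64*e1 - 5/8*e2 - 75/64*e3


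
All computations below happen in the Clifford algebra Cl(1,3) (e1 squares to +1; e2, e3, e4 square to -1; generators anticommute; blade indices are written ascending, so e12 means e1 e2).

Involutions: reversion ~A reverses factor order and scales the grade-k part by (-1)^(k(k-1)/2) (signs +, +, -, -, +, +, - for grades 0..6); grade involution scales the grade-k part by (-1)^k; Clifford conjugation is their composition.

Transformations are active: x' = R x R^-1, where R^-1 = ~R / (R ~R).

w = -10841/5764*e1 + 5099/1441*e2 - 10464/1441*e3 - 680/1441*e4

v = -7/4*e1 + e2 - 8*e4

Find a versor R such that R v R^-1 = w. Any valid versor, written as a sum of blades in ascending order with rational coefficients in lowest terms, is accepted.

Reasoning: v^2 = w^2 = -991/16 since conjugation preserves the quadratic form; R = v + w = -5232/1441*e1 + 6540/1441*e2 - 10464/1441*e3 - 12208/1441*e4 is then valid when invertible, keeping its own part and reversing (v - w)/2.
Answer: -5232/1441*e1 + 6540/1441*e2 - 10464/1441*e3 - 12208/1441*e4


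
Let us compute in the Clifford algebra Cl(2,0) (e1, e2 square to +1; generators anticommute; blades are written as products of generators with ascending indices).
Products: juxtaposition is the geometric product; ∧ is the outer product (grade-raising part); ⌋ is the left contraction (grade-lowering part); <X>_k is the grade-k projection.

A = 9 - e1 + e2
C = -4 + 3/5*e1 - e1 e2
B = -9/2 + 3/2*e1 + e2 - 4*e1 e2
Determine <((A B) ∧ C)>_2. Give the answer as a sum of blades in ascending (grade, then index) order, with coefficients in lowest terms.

step 1: -41 + 22*e1 + 17/2*e2 - 77/2*e1 e2
step 2: 164 - 563/5*e1 - 34*e2 + 1899/10*e1 e2
step 3: 1899/10*e1 e2
Answer: 1899/10*e1 e2


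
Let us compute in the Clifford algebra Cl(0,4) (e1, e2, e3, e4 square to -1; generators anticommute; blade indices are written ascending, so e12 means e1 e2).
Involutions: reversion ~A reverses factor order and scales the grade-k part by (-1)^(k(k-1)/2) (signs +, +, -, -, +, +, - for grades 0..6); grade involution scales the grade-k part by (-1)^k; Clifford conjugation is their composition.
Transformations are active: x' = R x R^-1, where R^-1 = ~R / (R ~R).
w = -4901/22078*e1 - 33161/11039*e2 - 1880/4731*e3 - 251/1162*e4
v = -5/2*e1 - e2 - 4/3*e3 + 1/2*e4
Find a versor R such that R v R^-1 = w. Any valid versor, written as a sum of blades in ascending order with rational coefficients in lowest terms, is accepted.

Construction: equal norms (both -167/18) license R = v + w = -30048/11039*e1 - 44200/11039*e2 - 8188/4731*e3 + 165/581*e4 — nothing changes along that direction, while (v - w)/2 changes sign, so v maps onto w.
Answer: -30048/11039*e1 - 44200/11039*e2 - 8188/4731*e3 + 165/581*e4


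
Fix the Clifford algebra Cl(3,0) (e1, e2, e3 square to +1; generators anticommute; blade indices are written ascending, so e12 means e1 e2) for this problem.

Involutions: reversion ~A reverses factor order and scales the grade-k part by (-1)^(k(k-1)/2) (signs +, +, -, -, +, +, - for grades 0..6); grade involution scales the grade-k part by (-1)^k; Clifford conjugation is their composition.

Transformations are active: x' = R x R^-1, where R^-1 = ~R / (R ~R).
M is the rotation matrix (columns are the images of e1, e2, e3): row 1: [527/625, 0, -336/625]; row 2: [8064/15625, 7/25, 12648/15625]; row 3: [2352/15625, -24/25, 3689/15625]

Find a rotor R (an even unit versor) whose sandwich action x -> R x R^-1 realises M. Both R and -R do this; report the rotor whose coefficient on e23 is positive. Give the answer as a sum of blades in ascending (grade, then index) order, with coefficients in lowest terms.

Method: write R = a + b12*e12 + b13*e13 + b23*e23 with a^2 + b12^2 + b13^2 + b23^2 = 1 (so R^-1 = ~R). Expanding the columns R e_j ~R gives tr M = 4a^2 - 1 and, from the antisymmetric part, M21 - M12 = -4a*b12, M13 - M31 = 4a*b13, M32 - M23 = -4a*b23.
Here tr M = 21239/15625, so a^2 = (1 + tr M)/4 = 9216/15625 and a = ±96/125. Taking a = 96/125: M21 - M12 = 8064/15625, M13 - M31 = -10752/15625, M32 - M23 = -27648/15625, giving b12 = -21/125, b13 = -28/125, b23 = 72/125, i.e. R = 96/125 - 21/125*e12 - 28/125*e13 + 72/125*e23.
Its e23 coefficient is already positive.
Answer: 96/125 - 21/125*e12 - 28/125*e13 + 72/125*e23. Note: both R and -R realise this M (trace 21239/15625); the covering map identifies them, and the e23-coefficient sign is the tie-breaker.


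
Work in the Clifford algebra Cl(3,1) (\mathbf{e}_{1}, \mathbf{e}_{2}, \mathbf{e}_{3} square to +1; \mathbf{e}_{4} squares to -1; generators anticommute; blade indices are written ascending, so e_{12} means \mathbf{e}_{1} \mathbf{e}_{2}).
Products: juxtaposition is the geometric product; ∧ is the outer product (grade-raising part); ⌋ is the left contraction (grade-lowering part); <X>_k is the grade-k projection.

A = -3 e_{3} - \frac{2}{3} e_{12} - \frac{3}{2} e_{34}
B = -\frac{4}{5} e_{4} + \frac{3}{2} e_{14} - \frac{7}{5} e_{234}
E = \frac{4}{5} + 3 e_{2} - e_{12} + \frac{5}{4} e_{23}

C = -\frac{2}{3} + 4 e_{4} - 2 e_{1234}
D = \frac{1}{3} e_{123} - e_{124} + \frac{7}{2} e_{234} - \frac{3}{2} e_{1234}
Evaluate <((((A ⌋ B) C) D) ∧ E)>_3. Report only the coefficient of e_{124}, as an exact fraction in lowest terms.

step 1: \frac{21}{10} e_{2} - \frac{21}{5} e_{24}
step 2: \frac{77}{5} e_{2} - \frac{42}{5} e_{13} + \frac{56}{5} e_{24} + \frac{21}{5} e_{134}
step 3: -\frac{56}{5} e_{1} - \frac{91}{10} e_{2} - \frac{196}{5} e_{3} + \frac{147}{10} e_{12} + \frac{35}{3} e_{13} + \frac{77}{5} e_{14} + \frac{21}{5} e_{23} + \frac{56}{5} e_{24} + \frac{539}{10} e_{34} + \frac{147}{5} e_{124} + \frac{161}{6} e_{134} + \frac{42}{5} e_{234}
step 4: -\frac{224}{25} e_{1} - \frac{182}{25} e_{2} - \frac{784}{25} e_{3} - \frac{546}{25} e_{12} + \frac{28}{3} e_{13} + \frac{308}{25} e_{14} + \frac{3024}{25} e_{23} + \frac{224}{25} e_{24} + \frac{1078}{25} e_{34} - \frac{49}{5} e_{123} - \frac{567}{25} e_{124} + \frac{322}{15} e_{134} + \frac{8421}{50} e_{234} + \frac{917}{20} e_{1234}
step 5: -\frac{49}{5} e_{123} - \frac{567}{25} e_{124} + \frac{322}{15} e_{134} + \frac{8421}{50} e_{234}
Answer: -\frac{567}{25}


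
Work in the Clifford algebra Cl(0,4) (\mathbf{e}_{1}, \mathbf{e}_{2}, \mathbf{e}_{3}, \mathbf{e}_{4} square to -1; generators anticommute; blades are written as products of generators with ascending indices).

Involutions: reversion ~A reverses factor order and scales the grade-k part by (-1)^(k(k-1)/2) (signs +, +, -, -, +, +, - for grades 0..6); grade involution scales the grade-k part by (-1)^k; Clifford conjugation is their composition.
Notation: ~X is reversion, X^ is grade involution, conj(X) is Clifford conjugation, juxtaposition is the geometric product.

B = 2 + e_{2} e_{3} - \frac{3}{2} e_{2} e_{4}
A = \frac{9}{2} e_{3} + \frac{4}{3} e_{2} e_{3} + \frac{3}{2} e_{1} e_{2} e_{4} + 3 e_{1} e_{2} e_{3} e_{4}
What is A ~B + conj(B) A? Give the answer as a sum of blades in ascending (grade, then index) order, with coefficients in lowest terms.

first term: \frac{4}{3} - \frac{9}{4} e_{1} - \frac{9}{2} e_{2} + 9 e_{3} + \frac{9}{2} e_{1} e_{3} + 3 e_{1} e_{4} + \frac{8}{3} e_{2} e_{3} + 2 e_{3} e_{4} + 3 e_{1} e_{2} e_{4} + \frac{3}{2} e_{1} e_{3} e_{4} - \frac{27}{4} e_{2} e_{3} e_{4} + 6 e_{1} e_{2} e_{3} e_{4}
second term: \frac{4}{3} - \frac{9}{4} e_{1} + \frac{9}{2} e_{2} + 9 e_{3} + \frac{9}{2} e_{1} e_{3} + 3 e_{1} e_{4} + \frac{8}{3} e_{2} e_{3} - 2 e_{3} e_{4} + 3 e_{1} e_{2} e_{4} - \frac{3}{2} e_{1} e_{3} e_{4} - \frac{27}{4} e_{2} e_{3} e_{4} + 6 e_{1} e_{2} e_{3} e_{4}
Answer: \frac{8}{3} - \frac{9}{2} e_{1} + 18 e_{3} + 9 e_{1} e_{3} + 6 e_{1} e_{4} + \frac{16}{3} e_{2} e_{3} + 6 e_{1} e_{2} e_{4} - \frac{27}{2} e_{2} e_{3} e_{4} + 12 e_{1} e_{2} e_{3} e_{4}


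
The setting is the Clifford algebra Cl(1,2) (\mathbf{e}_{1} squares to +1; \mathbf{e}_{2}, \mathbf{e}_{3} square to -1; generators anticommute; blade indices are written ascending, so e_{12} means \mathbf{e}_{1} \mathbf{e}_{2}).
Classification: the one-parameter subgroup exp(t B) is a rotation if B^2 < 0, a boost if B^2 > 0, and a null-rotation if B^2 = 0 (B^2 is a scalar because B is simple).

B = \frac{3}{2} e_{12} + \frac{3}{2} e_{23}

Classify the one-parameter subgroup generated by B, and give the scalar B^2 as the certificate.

B^2 term by term: the squares give (\frac{3}{2})^2*(e_{12})^2 + (\frac{3}{2})^2*(e_{23})^2 = \frac{9}{4}*(+1) + \frac{9}{4}*(-1) = 0 (each basis 2-blade squares to minus the product of its generators' squares); cross terms between blades sharing an index anticommute and cancel. So B^2 = 0.
Answer: null-rotation, certificate B^2 = 0. The class reads off the invariant scalar 0 directly.


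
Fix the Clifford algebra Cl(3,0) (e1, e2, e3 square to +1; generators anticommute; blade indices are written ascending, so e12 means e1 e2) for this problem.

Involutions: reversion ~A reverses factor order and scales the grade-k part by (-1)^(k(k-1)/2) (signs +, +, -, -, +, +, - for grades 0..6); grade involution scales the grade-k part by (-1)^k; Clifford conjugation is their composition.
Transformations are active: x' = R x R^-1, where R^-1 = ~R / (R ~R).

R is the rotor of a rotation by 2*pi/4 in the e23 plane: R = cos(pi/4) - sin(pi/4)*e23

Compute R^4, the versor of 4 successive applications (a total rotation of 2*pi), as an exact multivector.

The rotor phase is half the rotation angle and phases add under composition, so 4 steps in the e23 plane accumulate phase 4*(pi/4) = pi: R^4 = cos(pi) - sin(pi)*e23.
cos(pi) = -1 and sin(pi) = 0, so R^4 = -1. The total rotation 2*pi is 1 full turn, so every vector returns to itself, yet the rotor is -1, on the OTHER sheet of the double cover (an odd number of 2*pi turns).
Answer: -1


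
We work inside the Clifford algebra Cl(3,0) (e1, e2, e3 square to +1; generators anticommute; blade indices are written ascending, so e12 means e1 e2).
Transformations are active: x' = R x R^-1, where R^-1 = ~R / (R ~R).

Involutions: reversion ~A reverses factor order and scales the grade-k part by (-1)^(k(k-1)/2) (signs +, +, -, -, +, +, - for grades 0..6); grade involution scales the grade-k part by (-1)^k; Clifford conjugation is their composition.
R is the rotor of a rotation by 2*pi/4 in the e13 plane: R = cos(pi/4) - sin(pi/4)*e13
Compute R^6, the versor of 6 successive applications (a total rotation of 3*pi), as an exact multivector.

The rotor phase is half the rotation angle and phases add under composition, so 6 steps in the e13 plane accumulate phase 6*(pi/4) = 3*pi/2: R^6 = cos(3*pi/2) - sin(3*pi/2)*e13.
cos(3*pi/2) = 0 and sin(3*pi/2) = -1, so R^6 = e13. The net rotation is 1*pi (after discarding 1 full turn, each of which contributes a factor -1 to the rotor); the rotor keeps the half-angle phase exactly.
Answer: e13


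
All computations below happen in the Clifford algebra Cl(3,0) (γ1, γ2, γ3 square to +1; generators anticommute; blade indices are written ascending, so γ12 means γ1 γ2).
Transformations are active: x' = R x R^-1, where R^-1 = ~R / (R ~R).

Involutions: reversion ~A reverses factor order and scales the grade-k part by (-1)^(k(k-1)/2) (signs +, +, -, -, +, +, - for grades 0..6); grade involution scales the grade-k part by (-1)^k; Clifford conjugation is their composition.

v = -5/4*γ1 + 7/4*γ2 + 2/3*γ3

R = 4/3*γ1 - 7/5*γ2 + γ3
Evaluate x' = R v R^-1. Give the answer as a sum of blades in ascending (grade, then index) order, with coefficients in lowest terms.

~R = 4/3*γ1 - 7/5*γ2 + γ3, and R ~R = 1066/225, so R^-1 = ~R / (1066/225).
R v = -69/20 + 7/12*γ12 + 77/36*γ13 - 161/60*γ23
Answer: -1475/2132*γ1 + 154/533*γ2 - 13579/6396*γ3


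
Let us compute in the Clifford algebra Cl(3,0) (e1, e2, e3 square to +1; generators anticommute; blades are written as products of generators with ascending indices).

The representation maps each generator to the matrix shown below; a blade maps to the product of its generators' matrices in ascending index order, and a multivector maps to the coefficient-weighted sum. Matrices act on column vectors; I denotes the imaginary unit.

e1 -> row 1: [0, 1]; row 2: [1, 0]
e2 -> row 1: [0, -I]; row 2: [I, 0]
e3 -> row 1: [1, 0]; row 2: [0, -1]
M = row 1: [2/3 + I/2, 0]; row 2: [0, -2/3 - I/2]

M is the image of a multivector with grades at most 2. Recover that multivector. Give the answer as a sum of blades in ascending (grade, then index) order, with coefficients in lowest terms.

Method: 1, rho(e1), rho(e2), rho(e3) form a trace-orthogonal basis of the 2x2 complex matrices (tr(X Y) = 2 if X = Y, else 0), so M = m0*1 + m1*rho(e1) + m2*rho(e2) + m3*rho(e3) with m0 = tr(M)/2 = 0, m1 = tr(M rho(e1))/2 = 0, m2 = tr(M rho(e2))/2 = 0, m3 = tr(M rho(e3))/2 = 2/3 + I/2.
Multiplying table entries, the bivector images are rho(e1 e2) = I*rho(e3), rho(e1 e3) = -I*rho(e2), rho(e2 e3) = I*rho(e1); with real blade coefficients the real parts of m0..m3 are the coefficients of 1, e1, e2, e3 and the imaginary parts give the bivectors (e2 e3: Im m1, e1 e3: -Im m2, e1 e2: Im m3).
Answer: 2/3*e3 + 1/2*e1 e2


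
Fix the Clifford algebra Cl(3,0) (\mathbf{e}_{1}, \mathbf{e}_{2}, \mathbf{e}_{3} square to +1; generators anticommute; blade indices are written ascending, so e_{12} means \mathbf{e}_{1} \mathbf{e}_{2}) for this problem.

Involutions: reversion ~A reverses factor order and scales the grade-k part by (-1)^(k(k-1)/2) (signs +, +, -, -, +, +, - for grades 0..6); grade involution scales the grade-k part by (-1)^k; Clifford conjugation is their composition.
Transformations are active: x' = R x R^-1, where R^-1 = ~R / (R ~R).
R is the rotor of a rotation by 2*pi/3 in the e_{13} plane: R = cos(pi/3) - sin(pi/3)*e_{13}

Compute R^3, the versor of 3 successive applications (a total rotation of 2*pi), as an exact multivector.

Half-angle bookkeeping: 3 applications in e_{13} add up to rotor phase 3*pi/3 = \pi, so R^3 = cos(\pi) - sin(\pi)*e_{13}.
cos(\pi) = -1 and sin(\pi) = 0, so R^3 = -1. The total rotation 2*pi is 1 full turn, so every vector returns to itself, yet the rotor is -1, on the OTHER sheet of the double cover (an odd number of 2*pi turns).
Answer: -1


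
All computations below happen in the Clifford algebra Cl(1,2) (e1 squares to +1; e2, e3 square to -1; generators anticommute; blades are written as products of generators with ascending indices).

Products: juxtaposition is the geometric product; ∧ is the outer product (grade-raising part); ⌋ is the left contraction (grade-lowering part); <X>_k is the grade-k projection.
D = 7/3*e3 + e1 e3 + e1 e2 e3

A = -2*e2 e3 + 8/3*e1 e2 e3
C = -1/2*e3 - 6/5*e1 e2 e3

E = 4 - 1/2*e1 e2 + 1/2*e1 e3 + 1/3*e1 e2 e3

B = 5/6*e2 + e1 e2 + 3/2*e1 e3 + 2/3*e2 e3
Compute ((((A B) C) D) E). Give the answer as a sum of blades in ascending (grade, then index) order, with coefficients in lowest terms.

step 1: 4/3 - 16/9*e1 - 4*e2 + e3 + 3*e1 e2 + 2/9*e1 e3
step 2: 1/2 + 1/9*e1 + 4/15*e2 - 64/15*e3 + 6/5*e1 e2 + 256/45*e1 e3 + 62/15*e2 e3 - 31/10*e1 e2 e3
step 3: 1687/90 - 2926/135*e1 - 367/30*e2 + 223/90*e3 + 221/30*e1 e2 + 277/270*e1 e3 - 7/15*e2 e3 + 91/30*e1 e2 e3
step 4: 3823/54 - 2138/27*e1 - 64727/1620*e2 + 7/540*e3 + 10531/540*e1 e2 + 5201/540*e1 e3 - 10763/810*e2 e3 + 628/27*e1 e2 e3
Answer: 3823/54 - 2138/27*e1 - 64727/1620*e2 + 7/540*e3 + 10531/540*e1 e2 + 5201/540*e1 e3 - 10763/810*e2 e3 + 628/27*e1 e2 e3


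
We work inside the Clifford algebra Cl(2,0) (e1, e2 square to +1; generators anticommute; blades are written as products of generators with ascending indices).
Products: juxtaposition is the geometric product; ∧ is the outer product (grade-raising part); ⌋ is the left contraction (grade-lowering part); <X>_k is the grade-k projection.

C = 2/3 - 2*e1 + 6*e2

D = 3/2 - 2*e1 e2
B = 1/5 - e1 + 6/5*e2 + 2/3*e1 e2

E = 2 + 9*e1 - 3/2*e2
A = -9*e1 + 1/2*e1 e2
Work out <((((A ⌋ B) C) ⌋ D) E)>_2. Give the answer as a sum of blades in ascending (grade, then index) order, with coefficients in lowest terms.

step 1: 26/3 - 6*e2
step 2: -272/9 - 52/3*e1 + 48*e2 - 12*e1 e2
step 3: -208/3 + 96*e1 + 104/3*e2 + 544/9*e1 e2
step 4: 2020/3 - 1568/3*e1 - 1112/3*e2 - 3016/9*e1 e2
step 5: -3016/9*e1 e2
Answer: -3016/9*e1 e2


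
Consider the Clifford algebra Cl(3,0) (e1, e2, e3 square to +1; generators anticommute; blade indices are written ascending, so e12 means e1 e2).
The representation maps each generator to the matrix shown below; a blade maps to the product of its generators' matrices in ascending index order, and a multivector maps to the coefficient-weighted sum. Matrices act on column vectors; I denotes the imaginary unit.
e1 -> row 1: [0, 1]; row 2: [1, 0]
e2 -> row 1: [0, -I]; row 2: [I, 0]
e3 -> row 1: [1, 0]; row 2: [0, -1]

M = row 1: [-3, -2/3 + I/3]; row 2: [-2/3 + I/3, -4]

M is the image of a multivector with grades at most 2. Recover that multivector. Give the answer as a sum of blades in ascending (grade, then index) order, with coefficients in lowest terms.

Method: 1, rho(e1), rho(e2), rho(e3) form a trace-orthogonal basis of the 2x2 complex matrices (tr(X Y) = 2 if X = Y, else 0), so M = m0*1 + m1*rho(e1) + m2*rho(e2) + m3*rho(e3) with m0 = tr(M)/2 = -7/2, m1 = tr(M rho(e1))/2 = -2/3 + I/3, m2 = tr(M rho(e2))/2 = 0, m3 = tr(M rho(e3))/2 = 1/2.
Multiplying table entries, the bivector images are rho(e12) = I*rho(e3), rho(e13) = -I*rho(e2), rho(e23) = I*rho(e1); with real blade coefficients the real parts of m0..m3 are the coefficients of 1, e1, e2, e3 and the imaginary parts give the bivectors (e23: Im m1, e13: -Im m2, e12: Im m3).
Answer: -7/2 - 2/3*e1 + 1/2*e3 + 1/3*e23


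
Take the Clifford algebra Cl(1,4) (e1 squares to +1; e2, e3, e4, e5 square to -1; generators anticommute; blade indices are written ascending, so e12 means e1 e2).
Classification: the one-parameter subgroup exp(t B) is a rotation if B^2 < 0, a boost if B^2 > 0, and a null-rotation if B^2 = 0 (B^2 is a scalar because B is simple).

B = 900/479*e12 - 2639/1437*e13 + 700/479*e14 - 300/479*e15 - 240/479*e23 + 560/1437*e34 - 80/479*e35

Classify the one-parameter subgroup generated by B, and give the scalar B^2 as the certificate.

B^2 term by term: the squares give (900/479)^2*(e12)^2 + (-2639/1437)^2*(e13)^2 + (700/479)^2*(e14)^2 + (-300/479)^2*(e15)^2 + (-240/479)^2*(e23)^2 + (560/1437)^2*(e34)^2 + (-80/479)^2*(e35)^2 = 810000/229441*(+1) + 6964321/2064969*(+1) + 490000/229441*(+1) + 90000/229441*(+1) + 57600/229441*(-1) + 313600/2064969*(-1) + 6400/229441*(-1) = 9 (each basis 2-blade squares to minus the product of its generators' squares); cross terms between blades sharing an index anticommute and cancel; the commuting (index-disjoint) pairs give grade-4 terms 2*c*c'*(blade product), which cancel blade by blade — e1234: 336000/229441 - 336000/229441 = 0; e1235: -144000/229441 + 144000/229441 = 0; e1345: 112000/229441 - 112000/229441 = 0 — confirming B is simple. So B^2 = 9.
Answer: boost, certificate B^2 = 9. No conjugation can change B^2 = 9; the sign gives the class.


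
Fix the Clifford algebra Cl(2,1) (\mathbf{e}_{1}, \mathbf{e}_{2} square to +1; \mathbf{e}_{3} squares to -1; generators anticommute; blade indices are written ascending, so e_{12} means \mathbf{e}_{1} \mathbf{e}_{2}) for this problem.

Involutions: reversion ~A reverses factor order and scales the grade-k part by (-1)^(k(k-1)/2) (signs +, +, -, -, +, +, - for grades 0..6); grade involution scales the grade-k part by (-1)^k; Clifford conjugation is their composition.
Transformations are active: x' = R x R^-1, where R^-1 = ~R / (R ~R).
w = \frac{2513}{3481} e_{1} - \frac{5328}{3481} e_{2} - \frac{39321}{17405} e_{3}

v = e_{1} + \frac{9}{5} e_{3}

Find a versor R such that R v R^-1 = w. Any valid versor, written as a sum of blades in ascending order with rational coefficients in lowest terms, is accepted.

A norm check does it: q(v) = q(w) = -\frac{56}{25}, hence R = v + w = \frac{5994}{3481} e_{1} - \frac{5328}{3481} e_{2} - \frac{7992}{17405} e_{3} realises the map — parallel part kept, (v - w)/2 negated, v carried to w.
Answer: \frac{5994}{3481} e_{1} - \frac{5328}{3481} e_{2} - \frac{7992}{17405} e_{3}


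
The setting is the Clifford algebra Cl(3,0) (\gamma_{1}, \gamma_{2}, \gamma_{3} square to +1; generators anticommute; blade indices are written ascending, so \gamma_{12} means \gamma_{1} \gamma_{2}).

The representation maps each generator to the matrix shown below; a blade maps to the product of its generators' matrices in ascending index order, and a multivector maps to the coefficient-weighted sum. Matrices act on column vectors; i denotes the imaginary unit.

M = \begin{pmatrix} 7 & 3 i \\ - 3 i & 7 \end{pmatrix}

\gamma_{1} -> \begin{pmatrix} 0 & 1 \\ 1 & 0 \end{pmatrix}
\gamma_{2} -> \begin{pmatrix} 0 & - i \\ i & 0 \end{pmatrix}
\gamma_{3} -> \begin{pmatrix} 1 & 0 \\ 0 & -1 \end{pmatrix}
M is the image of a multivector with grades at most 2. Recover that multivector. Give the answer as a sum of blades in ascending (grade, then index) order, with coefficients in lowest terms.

Method: 1, rho(\gamma_{1}), rho(\gamma_{2}), rho(\gamma_{3}) form a trace-orthogonal basis of the 2x2 complex matrices (tr(X Y) = 2 if X = Y, else 0), so M = m0*1 + m1*rho(\gamma_{1}) + m2*rho(\gamma_{2}) + m3*rho(\gamma_{3}) with m0 = tr(M)/2 = 7, m1 = tr(M rho(\gamma_{1}))/2 = 0, m2 = tr(M rho(\gamma_{2}))/2 = -3, m3 = tr(M rho(\gamma_{3}))/2 = 0.
Multiplying table entries, the bivector images are rho(\gamma_{12}) = i*rho(\gamma_{3}), rho(\gamma_{13}) = -i*rho(\gamma_{2}), rho(\gamma_{23}) = i*rho(\gamma_{1}); with real blade coefficients the real parts of m0..m3 are the coefficients of 1, \gamma_{1}, \gamma_{2}, \gamma_{3} and the imaginary parts give the bivectors (\gamma_{23}: Im m1, \gamma_{13}: -Im m2, \gamma_{12}: Im m3).
Answer: 7 - 3 \gamma_{2}


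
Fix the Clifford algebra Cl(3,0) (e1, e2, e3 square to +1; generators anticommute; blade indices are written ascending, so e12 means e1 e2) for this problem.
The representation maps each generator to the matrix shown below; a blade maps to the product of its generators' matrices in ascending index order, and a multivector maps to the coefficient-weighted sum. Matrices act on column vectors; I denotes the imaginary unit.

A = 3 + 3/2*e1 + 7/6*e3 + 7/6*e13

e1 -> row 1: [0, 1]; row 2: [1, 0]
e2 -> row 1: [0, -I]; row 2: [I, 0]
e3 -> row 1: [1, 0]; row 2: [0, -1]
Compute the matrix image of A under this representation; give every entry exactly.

Bivector images (products of the table entries): rho(e13) = rho(e1)rho(e3) = row 1: [0, -1]; row 2: [1, 0].
M = (3)*1 + (3/2)*rho(e1) + (7/6)*rho(e3) + (7/6)*rho(e13), summed entrywise (1 is the identity matrix):
Answer: row 1: [25/6, 1/3]; row 2: [8/3, 11/6]


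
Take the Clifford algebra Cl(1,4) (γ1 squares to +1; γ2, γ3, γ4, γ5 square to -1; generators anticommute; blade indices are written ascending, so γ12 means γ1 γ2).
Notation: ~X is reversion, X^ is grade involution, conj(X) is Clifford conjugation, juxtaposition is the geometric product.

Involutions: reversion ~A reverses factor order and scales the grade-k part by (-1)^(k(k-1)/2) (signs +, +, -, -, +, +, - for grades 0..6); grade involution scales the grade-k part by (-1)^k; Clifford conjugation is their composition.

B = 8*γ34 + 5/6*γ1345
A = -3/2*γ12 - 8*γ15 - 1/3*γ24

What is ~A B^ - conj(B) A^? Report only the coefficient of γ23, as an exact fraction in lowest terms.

first term: 8/3*γ23 + 20/3*γ34 + 12*γ1234 + 5/18*γ1235 + 64*γ1345 - 5/4*γ2345
second term: -8/3*γ23 - 20/3*γ34 + 12*γ1234 + 5/18*γ1235 + 64*γ1345 - 5/4*γ2345
Answer: 16/3


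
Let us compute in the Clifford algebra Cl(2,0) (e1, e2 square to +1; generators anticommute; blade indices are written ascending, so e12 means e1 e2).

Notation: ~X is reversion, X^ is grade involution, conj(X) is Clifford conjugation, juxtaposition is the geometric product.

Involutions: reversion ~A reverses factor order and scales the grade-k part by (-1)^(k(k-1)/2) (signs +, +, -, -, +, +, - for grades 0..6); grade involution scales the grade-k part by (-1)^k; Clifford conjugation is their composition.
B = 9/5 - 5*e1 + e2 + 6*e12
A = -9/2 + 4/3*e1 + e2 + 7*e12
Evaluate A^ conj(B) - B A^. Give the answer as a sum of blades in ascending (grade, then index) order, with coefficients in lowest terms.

first term: 847/30 - 379/10*e1 - 243/10*e2 + 689/15*e12
second term: -1333/30 + 71/10*e1 - 333/10*e2 - 121/15*e12
Answer: 218/3 - 45*e1 + 9*e2 + 54*e12


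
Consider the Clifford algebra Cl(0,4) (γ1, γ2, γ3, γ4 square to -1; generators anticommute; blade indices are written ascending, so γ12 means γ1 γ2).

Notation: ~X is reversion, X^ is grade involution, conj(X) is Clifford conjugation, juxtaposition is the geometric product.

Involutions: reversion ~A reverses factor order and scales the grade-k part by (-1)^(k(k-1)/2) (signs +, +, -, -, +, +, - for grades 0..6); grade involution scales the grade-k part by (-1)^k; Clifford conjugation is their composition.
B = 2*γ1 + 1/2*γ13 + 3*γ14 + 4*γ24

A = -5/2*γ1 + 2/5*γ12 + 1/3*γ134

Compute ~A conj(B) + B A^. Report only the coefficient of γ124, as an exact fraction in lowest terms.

first term: -5 + 4/5*γ2 - 1/4*γ3 - 23/3*γ4 - 8/5*γ14 + 1/5*γ23 + 6/5*γ24 - 2/3*γ34 - 4/3*γ123 + 10*γ124
second term: -5 - 4/5*γ2 + 1/4*γ3 + 23/3*γ4 + 8/5*γ14 - 1/5*γ23 - 6/5*γ24 + 2/3*γ34 - 4/3*γ123 + 10*γ124
Answer: 20


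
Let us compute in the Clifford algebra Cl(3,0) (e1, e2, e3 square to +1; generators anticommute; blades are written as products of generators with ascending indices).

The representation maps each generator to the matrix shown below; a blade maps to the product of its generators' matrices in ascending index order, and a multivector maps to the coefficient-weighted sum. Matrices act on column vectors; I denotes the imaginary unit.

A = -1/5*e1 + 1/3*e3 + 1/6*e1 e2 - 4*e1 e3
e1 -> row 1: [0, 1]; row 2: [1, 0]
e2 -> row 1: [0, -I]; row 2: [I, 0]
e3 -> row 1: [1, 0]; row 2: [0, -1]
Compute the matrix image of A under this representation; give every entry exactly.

Bivector images (products of the table entries): rho(e1 e2) = rho(e1)rho(e2) = row 1: [I, 0]; row 2: [0, -I]; rho(e1 e3) = rho(e1)rho(e3) = row 1: [0, -1]; row 2: [1, 0].
M = (-1/5)*rho(e1) + (1/3)*rho(e3) + (1/6)*rho(e1 e2) + (-4)*rho(e1 e3), summed entrywise:
Answer: row 1: [1/3 + I/6, 19/5]; row 2: [-21/5, -1/3 - I/6]


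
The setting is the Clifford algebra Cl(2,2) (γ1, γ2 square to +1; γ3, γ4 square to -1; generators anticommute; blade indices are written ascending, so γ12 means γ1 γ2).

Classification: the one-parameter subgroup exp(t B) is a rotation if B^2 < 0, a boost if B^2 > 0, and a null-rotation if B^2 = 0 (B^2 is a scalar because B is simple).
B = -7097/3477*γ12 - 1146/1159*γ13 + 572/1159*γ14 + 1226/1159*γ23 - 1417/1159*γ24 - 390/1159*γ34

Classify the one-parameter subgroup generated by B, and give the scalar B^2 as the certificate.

B^2 term by term: the squares give (-7097/3477)^2*(γ12)^2 + (-1146/1159)^2*(γ13)^2 + (572/1159)^2*(γ14)^2 + (1226/1159)^2*(γ23)^2 + (-1417/1159)^2*(γ24)^2 + (-390/1159)^2*(γ34)^2 = 50367409/12089529*(-1) + 1313316/1343281*(+1) + 327184/1343281*(+1) + 1503076/1343281*(+1) + 2007889/1343281*(+1) + 152100/1343281*(-1) = -4/9 (each basis 2-blade squares to minus the product of its generators' squares); cross terms between blades sharing an index anticommute and cancel; the commuting (index-disjoint) pairs give grade-4 terms 2*c*c'*(blade product), which cancel blade by blade — γ1234: 1845220/1343281 - 3247764/1343281 + 1402544/1343281 = 0 — confirming B is simple. So B^2 = -4/9.
Answer: rotation, certificate B^2 = -4/9. No conjugation can change B^2 = -4/9; the sign gives the class.


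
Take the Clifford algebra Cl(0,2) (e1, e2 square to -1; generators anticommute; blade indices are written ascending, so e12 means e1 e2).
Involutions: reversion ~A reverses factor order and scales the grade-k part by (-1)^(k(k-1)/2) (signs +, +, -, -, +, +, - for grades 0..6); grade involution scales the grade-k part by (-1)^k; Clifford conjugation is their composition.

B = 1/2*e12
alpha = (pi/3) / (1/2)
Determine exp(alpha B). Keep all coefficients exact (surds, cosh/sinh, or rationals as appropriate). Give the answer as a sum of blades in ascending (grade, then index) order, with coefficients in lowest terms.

B^2 = (1/2)^2*(e12)^2 = 1/4*(-1) = -1/4 (a basis 2-blade squares to minus the product of its generators' squares).
B^2 = -1/4 — B^2 < 0, so the exponential closes trigonometrically: l = 1/2, alpha*l = pi/3, so exp(alpha B) = cos(pi/3) + (sin(pi/3)/(1/2))*B = 1/2 + (sqrt(3))*B.
Answer: 1/2 + sqrt(3)/2*e12


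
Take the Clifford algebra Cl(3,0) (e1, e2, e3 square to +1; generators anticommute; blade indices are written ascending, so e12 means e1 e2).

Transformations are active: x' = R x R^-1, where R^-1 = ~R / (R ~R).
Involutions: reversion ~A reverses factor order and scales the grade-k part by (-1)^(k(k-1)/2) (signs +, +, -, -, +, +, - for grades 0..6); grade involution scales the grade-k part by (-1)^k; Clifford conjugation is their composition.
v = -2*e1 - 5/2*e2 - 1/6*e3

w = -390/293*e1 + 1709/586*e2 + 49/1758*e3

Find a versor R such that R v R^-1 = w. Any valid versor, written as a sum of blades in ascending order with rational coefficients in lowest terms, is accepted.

Take R = v + w = -976/293*e1 + 122/293*e2 - 122/879*e3. Because q(v) = q(w) = 185/18, conjugation by R sends v exactly to w.
Answer: -976/293*e1 + 122/293*e2 - 122/879*e3
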